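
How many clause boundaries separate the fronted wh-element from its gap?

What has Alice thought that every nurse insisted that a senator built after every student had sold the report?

2

"what" is extracted from the object of "built".
Boundaries crossed, outermost first: [that], [that] — 2 in total.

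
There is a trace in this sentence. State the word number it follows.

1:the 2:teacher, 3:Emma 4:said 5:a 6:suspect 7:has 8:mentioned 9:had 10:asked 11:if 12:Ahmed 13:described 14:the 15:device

8

The displaced element is "the teacher" (word 2).
It is linked across 2 clause boundaries (Ø → Ø).
It functions as the subject of "asked", so the gap sits immediately after word 8 ("mentioned").
Base order: Emma said a suspect has mentioned that the teacher had asked if Ahmed described the device.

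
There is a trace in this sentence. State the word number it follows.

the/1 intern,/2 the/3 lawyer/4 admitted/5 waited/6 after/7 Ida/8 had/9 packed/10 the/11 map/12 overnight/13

5

The displaced element is "the intern" (word 2).
It is linked across 1 clause boundary (Ø).
It functions as the subject of "waited", so the gap sits immediately after word 5 ("admitted").
Base order: The lawyer admitted that the intern waited after Ida had packed the map overnight.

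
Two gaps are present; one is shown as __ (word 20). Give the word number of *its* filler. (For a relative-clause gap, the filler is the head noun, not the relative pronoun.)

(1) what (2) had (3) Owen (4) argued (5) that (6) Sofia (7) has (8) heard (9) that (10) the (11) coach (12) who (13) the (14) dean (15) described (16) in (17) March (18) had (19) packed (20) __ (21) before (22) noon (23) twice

1

The marked gap is the direct object of "packed".
Its filler is the fronted wh-phrase "what", at word 1.
(The other dependency links word 11 to a gap after word 15.)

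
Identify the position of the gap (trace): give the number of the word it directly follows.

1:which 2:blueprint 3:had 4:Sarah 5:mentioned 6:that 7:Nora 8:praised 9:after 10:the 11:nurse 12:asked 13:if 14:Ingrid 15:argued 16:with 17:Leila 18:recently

The displaced element is "which blueprint" (word 2).
It is linked across 1 clause boundary (that).
It functions as the direct object of "praised", so the gap sits immediately after word 8 ("praised").
Base order: Sarah had mentioned that Nora praised which blueprint after the nurse asked if Ingrid argued with Leila recently.

8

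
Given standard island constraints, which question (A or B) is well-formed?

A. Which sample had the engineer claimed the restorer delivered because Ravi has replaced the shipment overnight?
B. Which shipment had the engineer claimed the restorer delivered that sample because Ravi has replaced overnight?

A

In B, the wh-phrase is extracted from inside an adjunct island (introduced by "because"), which blocks movement.
In A, the extraction path crosses only that-complement boundaries, which are transparent.
So A is grammatical.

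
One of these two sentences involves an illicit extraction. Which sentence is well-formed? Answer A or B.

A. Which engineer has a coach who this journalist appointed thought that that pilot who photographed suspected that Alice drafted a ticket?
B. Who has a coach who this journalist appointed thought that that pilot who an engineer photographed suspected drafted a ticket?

In A, the wh-phrase is extracted from inside a complex-NP island (relative clause) (introduced by "who"), which blocks movement.
In B, the extraction path crosses only that-complement boundaries, which are transparent.
So B is grammatical.

B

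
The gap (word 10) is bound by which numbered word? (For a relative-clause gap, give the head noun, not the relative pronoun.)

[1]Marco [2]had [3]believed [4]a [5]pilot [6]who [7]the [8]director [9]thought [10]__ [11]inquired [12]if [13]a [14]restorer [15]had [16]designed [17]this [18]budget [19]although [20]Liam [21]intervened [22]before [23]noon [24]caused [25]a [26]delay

5

The gap at 10 is the subject of "inquired", inside a relative clause.
The relative pronoun is "who" (word 6); it is bound by the head noun immediately before it.
Its filler is the head noun "pilot", at word 5.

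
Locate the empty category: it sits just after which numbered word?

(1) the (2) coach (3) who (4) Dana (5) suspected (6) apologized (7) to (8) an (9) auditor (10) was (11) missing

The displaced element is "the coach" (word 2).
It is linked across 1 clause boundary (Ø).
It functions as the subject of "apologized", so the gap sits immediately after word 5 ("suspected").
Base order: Dana suspected that the coach apologized to an auditor.

5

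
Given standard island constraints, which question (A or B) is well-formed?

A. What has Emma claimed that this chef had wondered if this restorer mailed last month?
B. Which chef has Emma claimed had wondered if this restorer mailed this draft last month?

In A, the wh-phrase is extracted from inside a wh-island (introduced by "if"), which blocks movement.
In B, the extraction path crosses only that-complement boundaries, which are transparent.
So B is grammatical.

B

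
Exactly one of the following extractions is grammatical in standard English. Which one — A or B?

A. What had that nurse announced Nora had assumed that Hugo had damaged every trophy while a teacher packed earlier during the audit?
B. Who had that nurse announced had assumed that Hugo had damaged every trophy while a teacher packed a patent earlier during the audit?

B

In A, the wh-phrase is extracted from inside an adjunct island (introduced by "while"), which blocks movement.
In B, the extraction path crosses only that-complement boundaries, which are transparent.
So B is grammatical.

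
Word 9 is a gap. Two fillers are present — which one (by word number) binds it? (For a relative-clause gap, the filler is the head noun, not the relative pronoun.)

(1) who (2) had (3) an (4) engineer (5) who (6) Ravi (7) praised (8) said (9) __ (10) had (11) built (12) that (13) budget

1

The marked gap is the subject of "built".
Its filler is the fronted wh-phrase "who", at word 1.
(The other dependency links word 4 to a gap after word 7.)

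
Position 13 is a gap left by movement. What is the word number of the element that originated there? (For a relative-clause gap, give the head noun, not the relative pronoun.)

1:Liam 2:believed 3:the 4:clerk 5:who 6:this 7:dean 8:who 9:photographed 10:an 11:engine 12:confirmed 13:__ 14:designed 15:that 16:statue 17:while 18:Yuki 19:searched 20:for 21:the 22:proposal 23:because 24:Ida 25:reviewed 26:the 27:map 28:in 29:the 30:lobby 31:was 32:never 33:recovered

The gap at 13 is the subject of "designed", inside a relative clause.
The relative pronoun is "who" (word 5); it is bound by the head noun immediately before it.
Its filler is the head noun "clerk", at word 4.

4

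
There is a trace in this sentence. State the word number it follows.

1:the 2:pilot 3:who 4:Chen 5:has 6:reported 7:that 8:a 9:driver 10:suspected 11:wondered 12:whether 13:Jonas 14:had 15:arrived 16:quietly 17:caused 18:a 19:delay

The displaced element is "the pilot" (word 2).
It is linked across 2 clause boundaries (that → Ø).
It functions as the subject of "wondered", so the gap sits immediately after word 10 ("suspected").
Base order: Chen has reported that a driver suspected that the pilot wondered whether Jonas had arrived quietly.

10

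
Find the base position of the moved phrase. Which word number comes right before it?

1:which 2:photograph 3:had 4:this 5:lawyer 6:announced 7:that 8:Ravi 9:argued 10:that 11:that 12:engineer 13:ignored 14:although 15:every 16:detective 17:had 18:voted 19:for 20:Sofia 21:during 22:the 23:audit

The displaced element is "which photograph" (word 2).
It is linked across 2 clause boundaries (that → that).
It functions as the direct object of "ignored", so the gap sits immediately after word 13 ("ignored").
Base order: This lawyer had announced that Ravi argued that that engineer ignored which photograph although every detective had voted for Sofia during the audit.

13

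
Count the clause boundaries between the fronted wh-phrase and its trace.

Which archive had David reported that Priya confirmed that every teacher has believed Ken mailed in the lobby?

"which archive" is extracted from the object of "mailed".
Boundaries crossed, outermost first: [that], [that], [Ø] — 3 in total.

3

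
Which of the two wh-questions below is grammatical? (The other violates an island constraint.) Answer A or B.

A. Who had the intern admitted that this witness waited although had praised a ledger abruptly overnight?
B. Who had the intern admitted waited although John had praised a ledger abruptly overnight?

In A, the wh-phrase is extracted from inside an adjunct island (introduced by "although"), which blocks movement.
In B, the extraction path crosses only that-complement boundaries, which are transparent.
So B is grammatical.

B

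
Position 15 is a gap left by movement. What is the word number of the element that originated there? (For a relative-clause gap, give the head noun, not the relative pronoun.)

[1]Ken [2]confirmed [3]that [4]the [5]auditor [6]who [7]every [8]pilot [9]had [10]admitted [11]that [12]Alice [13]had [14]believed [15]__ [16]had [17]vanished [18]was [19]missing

The gap at 15 is the subject of "vanished", inside a relative clause.
The relative pronoun is "who" (word 6); it is bound by the head noun immediately before it.
Its filler is the head noun "auditor", at word 5.

5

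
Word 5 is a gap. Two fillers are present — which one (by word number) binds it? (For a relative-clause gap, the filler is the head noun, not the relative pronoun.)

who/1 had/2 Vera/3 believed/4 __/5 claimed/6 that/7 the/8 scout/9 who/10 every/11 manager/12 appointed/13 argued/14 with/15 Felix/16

The marked gap is the subject of "claimed".
Its filler is the fronted wh-phrase "who", at word 1.
(The other dependency links word 9 to a gap after word 13.)

1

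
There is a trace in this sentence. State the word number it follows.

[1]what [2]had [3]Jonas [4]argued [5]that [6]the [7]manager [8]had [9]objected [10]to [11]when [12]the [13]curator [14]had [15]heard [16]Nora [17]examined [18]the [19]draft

The displaced element is "what" (word 1).
It is linked across 1 clause boundary (that).
It functions as the object of the preposition "to" of "objected", so the gap sits immediately after word 10 ("to").
Base order: Jonas had argued that the manager had objected to what when the curator had heard Nora examined the draft.

10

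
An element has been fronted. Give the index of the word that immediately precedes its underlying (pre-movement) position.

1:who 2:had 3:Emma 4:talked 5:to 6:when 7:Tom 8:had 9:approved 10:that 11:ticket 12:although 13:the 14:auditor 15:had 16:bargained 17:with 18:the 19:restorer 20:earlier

The displaced element is "who" (word 1).
It functions as the object of the preposition "to" of "talked", so the gap sits immediately after word 5 ("to").
Base order: Emma had talked to who when Tom had approved that ticket although the auditor had bargained with the restorer earlier.

5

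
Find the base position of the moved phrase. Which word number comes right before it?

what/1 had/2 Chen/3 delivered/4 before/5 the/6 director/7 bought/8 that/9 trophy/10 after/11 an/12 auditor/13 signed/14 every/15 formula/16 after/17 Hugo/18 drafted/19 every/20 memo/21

4

The displaced element is "what" (word 1).
It functions as the direct object of "delivered", so the gap sits immediately after word 4 ("delivered").
Base order: Chen had delivered what before the director bought that trophy after an auditor signed every formula after Hugo drafted every memo.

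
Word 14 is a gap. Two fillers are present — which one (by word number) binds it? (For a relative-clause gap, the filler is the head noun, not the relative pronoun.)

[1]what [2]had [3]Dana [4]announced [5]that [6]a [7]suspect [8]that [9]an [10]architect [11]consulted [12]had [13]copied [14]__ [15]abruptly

The marked gap is the direct object of "copied".
Its filler is the fronted wh-phrase "what", at word 1.
(The other dependency links word 7 to a gap after word 11.)

1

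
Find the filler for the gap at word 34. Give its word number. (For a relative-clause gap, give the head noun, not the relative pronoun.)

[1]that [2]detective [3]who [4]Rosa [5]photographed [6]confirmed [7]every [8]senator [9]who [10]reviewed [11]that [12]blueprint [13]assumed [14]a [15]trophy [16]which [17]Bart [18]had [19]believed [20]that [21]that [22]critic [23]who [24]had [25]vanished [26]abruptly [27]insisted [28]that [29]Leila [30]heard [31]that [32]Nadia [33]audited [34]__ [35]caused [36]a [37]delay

15

The gap at 34 is the object of "audited", inside a relative clause.
The relative pronoun is "which" (word 16); it is bound by the head noun immediately before it.
Its filler is the head noun "trophy", at word 15.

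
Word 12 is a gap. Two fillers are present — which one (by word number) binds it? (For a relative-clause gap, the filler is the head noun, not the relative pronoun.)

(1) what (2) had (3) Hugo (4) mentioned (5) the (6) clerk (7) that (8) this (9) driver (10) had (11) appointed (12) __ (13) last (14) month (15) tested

The marked gap is inside the relative clause, the direct object of "appointed".
Its filler is the head noun "clerk" (via "that"), at word 6.
(The other dependency links word 1 to a gap after word 15.)

6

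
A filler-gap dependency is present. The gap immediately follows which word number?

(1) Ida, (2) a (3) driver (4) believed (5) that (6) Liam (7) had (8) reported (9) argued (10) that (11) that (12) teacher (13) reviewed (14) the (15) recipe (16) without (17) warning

The displaced element is "Ida" (word 1).
It is linked across 2 clause boundaries (that → Ø).
It functions as the subject of "argued", so the gap sits immediately after word 8 ("reported").
Base order: A driver believed that Liam had reported that Ida argued that that teacher reviewed the recipe without warning.

8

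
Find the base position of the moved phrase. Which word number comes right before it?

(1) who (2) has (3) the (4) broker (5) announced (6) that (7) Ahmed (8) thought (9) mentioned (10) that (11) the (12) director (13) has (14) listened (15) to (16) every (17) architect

8

The displaced element is "who" (word 1).
It is linked across 2 clause boundaries (that → Ø).
It functions as the subject of "mentioned", so the gap sits immediately after word 8 ("thought").
Base order: The broker has announced that Ahmed thought that who mentioned that the director has listened to every architect.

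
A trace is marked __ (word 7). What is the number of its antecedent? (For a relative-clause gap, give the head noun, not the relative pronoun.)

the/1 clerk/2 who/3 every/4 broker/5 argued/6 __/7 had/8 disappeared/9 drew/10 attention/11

The gap at 7 is the subject of "disappeared", inside a relative clause.
The relative pronoun is "who" (word 3); it is bound by the head noun immediately before it.
Its filler is the head noun "clerk", at word 2.

2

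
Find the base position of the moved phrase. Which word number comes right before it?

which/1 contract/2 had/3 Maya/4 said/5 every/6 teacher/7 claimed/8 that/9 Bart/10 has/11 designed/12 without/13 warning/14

The displaced element is "which contract" (word 2).
It is linked across 2 clause boundaries (Ø → that).
It functions as the direct object of "designed", so the gap sits immediately after word 12 ("designed").
Base order: Maya had said every teacher claimed that Bart has designed which contract without warning.

12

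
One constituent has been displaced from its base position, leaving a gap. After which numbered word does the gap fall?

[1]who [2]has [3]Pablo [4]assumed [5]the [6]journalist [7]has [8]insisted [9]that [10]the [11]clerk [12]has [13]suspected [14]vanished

13

The displaced element is "who" (word 1).
It is linked across 3 clause boundaries (Ø → that → Ø).
It functions as the subject of "vanished", so the gap sits immediately after word 13 ("suspected").
Base order: Pablo has assumed the journalist has insisted that the clerk has suspected who vanished.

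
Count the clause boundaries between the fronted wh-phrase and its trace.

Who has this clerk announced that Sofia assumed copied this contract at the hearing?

"who" is extracted from the subject of "copied".
Boundaries crossed, outermost first: [that], [Ø] — 2 in total.

2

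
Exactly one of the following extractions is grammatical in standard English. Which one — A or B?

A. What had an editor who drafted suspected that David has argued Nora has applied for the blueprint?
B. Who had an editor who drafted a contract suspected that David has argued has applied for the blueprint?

B

In A, the wh-phrase is extracted from inside a complex-NP island (relative clause) (introduced by "who"), which blocks movement.
In B, the extraction path crosses only that-complement boundaries, which are transparent.
So B is grammatical.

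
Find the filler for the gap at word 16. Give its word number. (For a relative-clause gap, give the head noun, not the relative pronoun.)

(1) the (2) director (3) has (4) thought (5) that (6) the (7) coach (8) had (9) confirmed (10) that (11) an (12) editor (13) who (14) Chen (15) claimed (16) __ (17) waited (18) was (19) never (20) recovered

12

The gap at 16 is the subject of "waited", inside a relative clause.
The relative pronoun is "who" (word 13); it is bound by the head noun immediately before it.
Its filler is the head noun "editor", at word 12.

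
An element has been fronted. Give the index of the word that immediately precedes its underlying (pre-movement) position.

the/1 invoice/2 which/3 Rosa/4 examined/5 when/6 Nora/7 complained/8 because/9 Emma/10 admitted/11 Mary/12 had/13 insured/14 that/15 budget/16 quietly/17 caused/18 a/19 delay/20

The displaced element is "the invoice" (word 2).
It functions as the direct object of "examined", so the gap sits immediately after word 5 ("examined").
Base order: Rosa examined the invoice when Nora complained because Emma admitted Mary had insured that budget quietly.

5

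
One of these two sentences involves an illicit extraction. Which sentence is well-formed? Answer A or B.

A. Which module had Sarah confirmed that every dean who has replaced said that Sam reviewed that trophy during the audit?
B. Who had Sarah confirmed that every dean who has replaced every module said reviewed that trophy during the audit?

B

In A, the wh-phrase is extracted from inside a complex-NP island (relative clause) (introduced by "who"), which blocks movement.
In B, the extraction path crosses only that-complement boundaries, which are transparent.
So B is grammatical.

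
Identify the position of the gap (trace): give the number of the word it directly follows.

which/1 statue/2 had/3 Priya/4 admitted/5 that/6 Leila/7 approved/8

The displaced element is "which statue" (word 2).
It is linked across 1 clause boundary (that).
It functions as the direct object of "approved", so the gap sits immediately after word 8 ("approved").
Base order: Priya had admitted that Leila approved which statue.

8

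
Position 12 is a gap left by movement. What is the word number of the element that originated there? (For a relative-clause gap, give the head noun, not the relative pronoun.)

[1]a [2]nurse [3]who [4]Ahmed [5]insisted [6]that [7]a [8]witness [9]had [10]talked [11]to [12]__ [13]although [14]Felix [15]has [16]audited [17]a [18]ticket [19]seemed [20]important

The gap at 12 is the prepositional object of "talked", inside a relative clause.
The relative pronoun is "who" (word 3); it is bound by the head noun immediately before it.
Its filler is the head noun "nurse", at word 2.

2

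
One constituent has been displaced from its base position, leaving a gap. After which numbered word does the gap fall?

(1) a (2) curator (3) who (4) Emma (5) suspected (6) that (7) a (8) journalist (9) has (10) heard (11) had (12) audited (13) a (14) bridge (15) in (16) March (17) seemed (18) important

The displaced element is "a curator" (word 2).
It is linked across 2 clause boundaries (that → Ø).
It functions as the subject of "audited", so the gap sits immediately after word 10 ("heard").
Base order: Emma suspected that a journalist has heard a curator had audited a bridge in March.

10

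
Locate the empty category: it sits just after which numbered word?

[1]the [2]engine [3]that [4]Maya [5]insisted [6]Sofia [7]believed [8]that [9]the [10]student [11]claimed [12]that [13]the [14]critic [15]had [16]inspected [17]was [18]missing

The displaced element is "the engine" (word 2).
It is linked across 3 clause boundaries (Ø → that → that).
It functions as the direct object of "inspected", so the gap sits immediately after word 16 ("inspected").
Base order: Maya insisted Sofia believed that the student claimed that the critic had inspected the engine.

16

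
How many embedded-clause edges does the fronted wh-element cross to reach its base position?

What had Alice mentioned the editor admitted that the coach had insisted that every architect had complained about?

3

"what" is extracted from the PP object of "complained".
Boundaries crossed, outermost first: [Ø], [that], [that] — 3 in total.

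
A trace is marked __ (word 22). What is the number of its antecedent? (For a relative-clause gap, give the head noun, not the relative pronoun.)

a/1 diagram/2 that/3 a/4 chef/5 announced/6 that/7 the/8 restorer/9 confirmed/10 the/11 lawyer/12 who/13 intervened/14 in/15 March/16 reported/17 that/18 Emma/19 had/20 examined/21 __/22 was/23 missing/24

2

The gap at 22 is the object of "examined", inside a relative clause.
The relative pronoun is "that" (word 3); it is bound by the head noun immediately before it.
Its filler is the head noun "diagram", at word 2.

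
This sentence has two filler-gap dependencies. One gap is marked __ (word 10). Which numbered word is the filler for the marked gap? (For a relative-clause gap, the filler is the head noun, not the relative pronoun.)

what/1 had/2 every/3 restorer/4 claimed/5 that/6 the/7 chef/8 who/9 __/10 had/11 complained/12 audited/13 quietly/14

8

The marked gap is inside the relative clause, the subject of "complained".
Its filler is the head noun "chef" (via "who"), at word 8.
(The other dependency links word 1 to a gap after word 13.)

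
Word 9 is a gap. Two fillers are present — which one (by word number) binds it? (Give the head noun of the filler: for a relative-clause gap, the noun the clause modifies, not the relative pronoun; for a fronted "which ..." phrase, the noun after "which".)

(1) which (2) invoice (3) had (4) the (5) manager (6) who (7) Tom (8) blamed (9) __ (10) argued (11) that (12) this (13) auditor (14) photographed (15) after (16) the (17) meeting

5

The marked gap is inside the relative clause, the direct object of "blamed".
Its filler is the head noun "manager" (via "who"), at word 5.
(The other dependency links word 2 to a gap after word 14.)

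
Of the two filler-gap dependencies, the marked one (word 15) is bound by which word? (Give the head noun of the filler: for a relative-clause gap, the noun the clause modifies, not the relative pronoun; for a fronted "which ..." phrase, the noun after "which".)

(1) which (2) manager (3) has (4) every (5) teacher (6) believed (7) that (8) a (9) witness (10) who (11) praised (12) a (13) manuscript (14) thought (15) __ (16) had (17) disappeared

2

The marked gap is the subject of "disappeared".
Its filler is the fronted wh-phrase "which manager", at word 2.
(The other dependency links word 9 to a gap after word 10.)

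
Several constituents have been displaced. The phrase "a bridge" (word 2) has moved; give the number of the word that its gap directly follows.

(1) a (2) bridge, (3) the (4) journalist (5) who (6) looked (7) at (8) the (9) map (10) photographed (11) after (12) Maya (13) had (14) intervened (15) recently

10

The displaced element is "a bridge" (word 2).
It functions as the direct object of "photographed", so the gap sits immediately after word 10 ("photographed").
Base order: The journalist who looked at the map photographed a bridge after Maya had intervened recently.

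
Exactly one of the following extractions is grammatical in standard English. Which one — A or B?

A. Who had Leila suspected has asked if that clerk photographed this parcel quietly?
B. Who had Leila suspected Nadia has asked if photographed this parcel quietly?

A

In B, the wh-phrase is extracted from inside a wh-island (introduced by "if"), which blocks movement.
In A, the extraction path crosses only that-complement boundaries, which are transparent.
So A is grammatical.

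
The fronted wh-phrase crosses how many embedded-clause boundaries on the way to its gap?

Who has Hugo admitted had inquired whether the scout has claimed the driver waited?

1

"who" is extracted from the subject of "inquired".
Boundaries crossed, outermost first: [Ø] — 1 in total.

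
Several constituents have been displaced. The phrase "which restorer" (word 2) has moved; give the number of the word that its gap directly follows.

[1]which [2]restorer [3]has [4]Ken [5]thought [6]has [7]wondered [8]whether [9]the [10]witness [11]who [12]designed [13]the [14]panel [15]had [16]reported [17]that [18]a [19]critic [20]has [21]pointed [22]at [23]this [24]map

The displaced element is "which restorer" (word 2).
It is linked across 1 clause boundary (Ø).
It functions as the subject of "wondered", so the gap sits immediately after word 5 ("thought").
Base order: Ken has thought that which restorer has wondered whether the witness who designed the panel had reported that a critic has pointed at this map.

5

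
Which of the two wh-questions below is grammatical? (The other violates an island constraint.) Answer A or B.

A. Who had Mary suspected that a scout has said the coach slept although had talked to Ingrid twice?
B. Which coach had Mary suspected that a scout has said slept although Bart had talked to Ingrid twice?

B

In A, the wh-phrase is extracted from inside an adjunct island (introduced by "although"), which blocks movement.
In B, the extraction path crosses only that-complement boundaries, which are transparent.
So B is grammatical.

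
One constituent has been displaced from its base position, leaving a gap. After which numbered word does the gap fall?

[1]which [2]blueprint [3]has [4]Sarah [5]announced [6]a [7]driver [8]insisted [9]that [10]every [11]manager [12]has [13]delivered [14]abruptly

The displaced element is "which blueprint" (word 2).
It is linked across 2 clause boundaries (Ø → that).
It functions as the direct object of "delivered", so the gap sits immediately after word 13 ("delivered").
Base order: Sarah has announced a driver insisted that every manager has delivered which blueprint abruptly.

13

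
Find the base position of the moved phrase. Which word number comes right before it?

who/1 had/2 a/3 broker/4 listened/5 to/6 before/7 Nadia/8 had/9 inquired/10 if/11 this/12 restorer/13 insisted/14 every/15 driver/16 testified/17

6

The displaced element is "who" (word 1).
It functions as the object of the preposition "to" of "listened", so the gap sits immediately after word 6 ("to").
Base order: A broker had listened to who before Nadia had inquired if this restorer insisted every driver testified.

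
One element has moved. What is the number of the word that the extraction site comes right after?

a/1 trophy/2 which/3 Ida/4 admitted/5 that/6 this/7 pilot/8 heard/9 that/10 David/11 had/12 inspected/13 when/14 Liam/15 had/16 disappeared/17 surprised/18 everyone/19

13

The displaced element is "a trophy" (word 2).
It is linked across 2 clause boundaries (that → that).
It functions as the direct object of "inspected", so the gap sits immediately after word 13 ("inspected").
Base order: Ida admitted that this pilot heard that David had inspected a trophy when Liam had disappeared.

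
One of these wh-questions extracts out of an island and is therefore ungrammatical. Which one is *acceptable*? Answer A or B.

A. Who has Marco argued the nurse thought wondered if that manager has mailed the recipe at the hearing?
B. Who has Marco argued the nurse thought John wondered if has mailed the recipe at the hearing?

A

In B, the wh-phrase is extracted from inside a wh-island (introduced by "if"), which blocks movement.
In A, the extraction path crosses only that-complement boundaries, which are transparent.
So A is grammatical.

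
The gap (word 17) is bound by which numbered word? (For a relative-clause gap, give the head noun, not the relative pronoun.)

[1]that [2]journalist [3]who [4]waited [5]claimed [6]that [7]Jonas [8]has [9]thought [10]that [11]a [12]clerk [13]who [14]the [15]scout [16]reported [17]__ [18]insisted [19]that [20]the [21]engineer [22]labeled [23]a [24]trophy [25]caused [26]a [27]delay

12

The gap at 17 is the subject of "insisted", inside a relative clause.
The relative pronoun is "who" (word 13); it is bound by the head noun immediately before it.
Its filler is the head noun "clerk", at word 12.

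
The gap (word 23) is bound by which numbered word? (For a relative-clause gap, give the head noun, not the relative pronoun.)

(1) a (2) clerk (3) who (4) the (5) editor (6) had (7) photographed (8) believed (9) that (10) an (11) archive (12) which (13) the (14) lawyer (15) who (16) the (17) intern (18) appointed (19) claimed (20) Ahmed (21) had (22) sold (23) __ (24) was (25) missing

11

The gap at 23 is the object of "sold", inside a relative clause.
The relative pronoun is "which" (word 12); it is bound by the head noun immediately before it.
Its filler is the head noun "archive", at word 11.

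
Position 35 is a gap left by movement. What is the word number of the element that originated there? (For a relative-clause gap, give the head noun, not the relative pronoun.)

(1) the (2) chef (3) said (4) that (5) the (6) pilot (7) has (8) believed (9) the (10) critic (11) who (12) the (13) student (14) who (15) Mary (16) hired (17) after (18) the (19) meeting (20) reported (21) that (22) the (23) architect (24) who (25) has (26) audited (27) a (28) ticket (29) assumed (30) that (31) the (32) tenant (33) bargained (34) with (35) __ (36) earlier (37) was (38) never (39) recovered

The gap at 35 is the prepositional object of "bargained", inside a relative clause.
The relative pronoun is "who" (word 11); it is bound by the head noun immediately before it.
Its filler is the head noun "critic", at word 10.

10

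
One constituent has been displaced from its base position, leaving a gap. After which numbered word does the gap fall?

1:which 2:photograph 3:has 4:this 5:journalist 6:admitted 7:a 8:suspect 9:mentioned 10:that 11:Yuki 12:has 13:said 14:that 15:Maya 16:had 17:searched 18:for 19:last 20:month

The displaced element is "which photograph" (word 2).
It is linked across 3 clause boundaries (Ø → that → that).
It functions as the object of the preposition "for" of "searched", so the gap sits immediately after word 18 ("for").
Base order: This journalist has admitted a suspect mentioned that Yuki has said that Maya had searched for which photograph last month.

18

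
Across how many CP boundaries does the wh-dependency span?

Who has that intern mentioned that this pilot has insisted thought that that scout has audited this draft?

"who" is extracted from the subject of "thought".
Boundaries crossed, outermost first: [that], [Ø] — 2 in total.

2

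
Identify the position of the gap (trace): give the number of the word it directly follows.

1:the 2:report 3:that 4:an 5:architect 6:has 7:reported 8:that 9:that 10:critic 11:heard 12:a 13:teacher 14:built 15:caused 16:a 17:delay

14

The displaced element is "the report" (word 2).
It is linked across 2 clause boundaries (that → Ø).
It functions as the direct object of "built", so the gap sits immediately after word 14 ("built").
Base order: An architect has reported that that critic heard a teacher built the report.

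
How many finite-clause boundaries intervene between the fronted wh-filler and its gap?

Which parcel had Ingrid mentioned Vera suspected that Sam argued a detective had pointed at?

"which parcel" is extracted from the PP object of "pointed".
Boundaries crossed, outermost first: [Ø], [that], [Ø] — 3 in total.

3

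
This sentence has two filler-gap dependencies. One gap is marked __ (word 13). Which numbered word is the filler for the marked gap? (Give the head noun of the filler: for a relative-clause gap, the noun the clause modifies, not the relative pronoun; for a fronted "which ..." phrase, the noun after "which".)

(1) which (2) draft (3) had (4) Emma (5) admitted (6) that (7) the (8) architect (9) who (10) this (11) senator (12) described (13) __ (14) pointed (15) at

The marked gap is inside the relative clause, the direct object of "described".
Its filler is the head noun "architect" (via "who"), at word 8.
(The other dependency links word 2 to a gap after word 15.)

8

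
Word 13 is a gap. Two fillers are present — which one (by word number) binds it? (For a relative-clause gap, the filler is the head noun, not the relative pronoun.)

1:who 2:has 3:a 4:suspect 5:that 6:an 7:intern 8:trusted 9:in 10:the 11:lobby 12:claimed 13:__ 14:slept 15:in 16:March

1

The marked gap is the subject of "slept".
Its filler is the fronted wh-phrase "who", at word 1.
(The other dependency links word 4 to a gap after word 8.)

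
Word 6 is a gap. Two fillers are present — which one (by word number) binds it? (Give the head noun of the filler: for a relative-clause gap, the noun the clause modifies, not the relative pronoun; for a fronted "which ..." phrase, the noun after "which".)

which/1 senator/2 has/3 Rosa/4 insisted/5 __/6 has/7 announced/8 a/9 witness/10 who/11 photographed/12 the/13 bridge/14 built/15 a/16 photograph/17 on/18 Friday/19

The marked gap is the subject of "announced".
Its filler is the fronted wh-phrase "which senator", at word 2.
(The other dependency links word 10 to a gap after word 11.)

2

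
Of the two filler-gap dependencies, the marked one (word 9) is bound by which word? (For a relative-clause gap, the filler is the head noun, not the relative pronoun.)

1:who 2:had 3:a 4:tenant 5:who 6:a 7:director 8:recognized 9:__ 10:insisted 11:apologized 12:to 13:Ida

4

The marked gap is inside the relative clause, the direct object of "recognized".
Its filler is the head noun "tenant" (via "who"), at word 4.
(The other dependency links word 1 to a gap after word 10.)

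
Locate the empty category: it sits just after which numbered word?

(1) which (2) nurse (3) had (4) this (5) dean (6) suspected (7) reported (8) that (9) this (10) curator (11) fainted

The displaced element is "which nurse" (word 2).
It is linked across 1 clause boundary (Ø).
It functions as the subject of "reported", so the gap sits immediately after word 6 ("suspected").
Base order: This dean had suspected which nurse reported that this curator fainted.

6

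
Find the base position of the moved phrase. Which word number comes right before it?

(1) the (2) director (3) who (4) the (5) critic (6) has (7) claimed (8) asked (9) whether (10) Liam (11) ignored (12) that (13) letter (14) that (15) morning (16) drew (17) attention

The displaced element is "the director" (word 2).
It is linked across 1 clause boundary (Ø).
It functions as the subject of "asked", so the gap sits immediately after word 7 ("claimed").
Base order: The critic has claimed the director asked whether Liam ignored that letter that morning.

7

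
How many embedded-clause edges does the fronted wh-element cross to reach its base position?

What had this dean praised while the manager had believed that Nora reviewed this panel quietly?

0

"what" originates inside the matrix clause — no clause boundary is crossed.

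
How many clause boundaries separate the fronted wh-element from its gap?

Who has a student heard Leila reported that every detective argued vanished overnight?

"who" is extracted from the subject of "vanished".
Boundaries crossed, outermost first: [Ø], [that], [Ø] — 3 in total.

3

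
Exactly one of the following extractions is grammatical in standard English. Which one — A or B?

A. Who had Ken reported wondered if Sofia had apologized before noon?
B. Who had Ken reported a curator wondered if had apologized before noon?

In B, the wh-phrase is extracted from inside a wh-island (introduced by "if"), which blocks movement.
In A, the extraction path crosses only that-complement boundaries, which are transparent.
So A is grammatical.

A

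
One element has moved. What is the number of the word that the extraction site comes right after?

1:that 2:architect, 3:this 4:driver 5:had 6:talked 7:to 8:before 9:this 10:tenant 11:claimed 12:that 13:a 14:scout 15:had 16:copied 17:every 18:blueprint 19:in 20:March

7

The displaced element is "that architect" (word 2).
It functions as the object of the preposition "to" of "talked", so the gap sits immediately after word 7 ("to").
Base order: This driver had talked to that architect before this tenant claimed that a scout had copied every blueprint in March.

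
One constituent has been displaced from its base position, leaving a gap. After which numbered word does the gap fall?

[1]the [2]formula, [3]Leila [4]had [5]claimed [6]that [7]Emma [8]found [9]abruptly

8

The displaced element is "the formula" (word 2).
It is linked across 1 clause boundary (that).
It functions as the direct object of "found", so the gap sits immediately after word 8 ("found").
Base order: Leila had claimed that Emma found the formula abruptly.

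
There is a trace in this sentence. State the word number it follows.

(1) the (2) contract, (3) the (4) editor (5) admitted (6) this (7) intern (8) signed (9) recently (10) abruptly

The displaced element is "the contract" (word 2).
It is linked across 1 clause boundary (Ø).
It functions as the direct object of "signed", so the gap sits immediately after word 8 ("signed").
Base order: The editor admitted this intern signed the contract recently abruptly.

8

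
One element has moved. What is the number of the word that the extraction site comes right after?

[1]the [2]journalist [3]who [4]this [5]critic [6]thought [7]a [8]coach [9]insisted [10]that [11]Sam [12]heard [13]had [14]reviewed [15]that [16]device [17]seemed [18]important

The displaced element is "the journalist" (word 2).
It is linked across 3 clause boundaries (Ø → that → Ø).
It functions as the subject of "reviewed", so the gap sits immediately after word 12 ("heard").
Base order: This critic thought a coach insisted that Sam heard that the journalist had reviewed that device.

12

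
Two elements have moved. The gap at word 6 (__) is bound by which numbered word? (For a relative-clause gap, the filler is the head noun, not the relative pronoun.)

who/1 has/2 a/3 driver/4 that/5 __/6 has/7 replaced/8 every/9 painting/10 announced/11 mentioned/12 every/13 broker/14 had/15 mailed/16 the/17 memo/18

The marked gap is inside the relative clause, the subject of "replaced".
Its filler is the head noun "driver" (via "that"), at word 4.
(The other dependency links word 1 to a gap after word 11.)

4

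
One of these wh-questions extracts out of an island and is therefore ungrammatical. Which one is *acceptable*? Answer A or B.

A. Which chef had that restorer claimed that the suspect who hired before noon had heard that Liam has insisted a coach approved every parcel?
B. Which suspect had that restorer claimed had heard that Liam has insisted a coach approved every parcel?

In A, the wh-phrase is extracted from inside a complex-NP island (relative clause) (introduced by "who"), which blocks movement.
In B, the extraction path crosses only that-complement boundaries, which are transparent.
So B is grammatical.

B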